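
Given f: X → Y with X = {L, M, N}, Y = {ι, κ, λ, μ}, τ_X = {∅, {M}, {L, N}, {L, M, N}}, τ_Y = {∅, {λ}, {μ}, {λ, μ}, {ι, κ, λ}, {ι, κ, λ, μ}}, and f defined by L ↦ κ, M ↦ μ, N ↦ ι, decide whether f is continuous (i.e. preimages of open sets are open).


f IS continuous.

Compute f^{-1}(U) for each U ∈ τ_Y:
  U = ∅: f^{-1}(U) = ∅ ∈ τ_X ✓.
  U = {λ}: f^{-1}(U) = ∅ ∈ τ_X ✓.
  U = {μ}: f^{-1}(U) = {M} ∈ τ_X ✓.
  U = {λ, μ}: f^{-1}(U) = {M} ∈ τ_X ✓.
  U = {ι, κ, λ}: f^{-1}(U) = {L, N} ∈ τ_X ✓.
  U = {ι, κ, λ, μ}: f^{-1}(U) = {L, M, N} ∈ τ_X ✓.
Every preimage lies in τ_X, so f IS continuous.


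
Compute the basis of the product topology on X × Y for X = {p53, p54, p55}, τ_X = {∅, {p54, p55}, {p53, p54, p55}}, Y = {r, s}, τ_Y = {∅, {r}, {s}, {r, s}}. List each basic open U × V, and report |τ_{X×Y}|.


Basis B = {∅ × ∅, {p54, p55} × {r}, {p54, p55} × {s}, {p53, p54, p55} × {r}, {p53, p54, p55} × {s}, {p54, p55} × {r, s}, {p53, p54, p55} × {r, s}}; |τ_{X×Y}| = 9.

Enumerate products U × V with U ∈ τ_X, V ∈ τ_Y (deduplicated):
  ∅ × ∅ = {} (∅)
  {p54, p55} × {r} = {(p54,r), (p55,r)}
  {p54, p55} × {s} = {(p54,s), (p55,s)}
  {p53, p54, p55} × {r} = {(p53,r), (p54,r), (p55,r)}
  {p53, p54, p55} × {s} = {(p53,s), (p54,s), (p55,s)}
  {p54, p55} × {r, s} = {(p54,r), (p54,s), (p55,r), (p55,s)}
  {p53, p54, p55} × {r, s} = {(p53,r), (p53,s), (p54,r), (p54,s), (p55,r), (p55,s)}
These 7 distinct sets form the basis B.
Close under arbitrary unions to get τ_{X×Y}; counting gives |τ_{X×Y}| = 9.


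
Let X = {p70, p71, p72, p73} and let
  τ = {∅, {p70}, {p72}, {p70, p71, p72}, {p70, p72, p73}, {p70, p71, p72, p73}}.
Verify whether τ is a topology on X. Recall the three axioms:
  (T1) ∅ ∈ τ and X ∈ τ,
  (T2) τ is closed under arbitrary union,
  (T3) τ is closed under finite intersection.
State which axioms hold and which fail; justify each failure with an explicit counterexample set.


τ is NOT a topology on X.

Axiom (T1): ∅ ∈ τ? Yes; X ∈ τ? Yes.
Axiom (T2/T3): check pairwise unions and intersections of members of τ.
Counterexample for (T2): {p70} ∪ {p72} = {p70, p72} ∉ τ. Therefore τ is NOT a topology.


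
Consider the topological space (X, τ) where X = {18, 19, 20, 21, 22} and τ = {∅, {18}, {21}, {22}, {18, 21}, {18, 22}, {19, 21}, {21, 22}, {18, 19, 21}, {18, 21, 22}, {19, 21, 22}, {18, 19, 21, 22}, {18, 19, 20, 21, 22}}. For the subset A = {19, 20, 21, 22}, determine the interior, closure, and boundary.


int(A) = {19, 21, 22}, cl(A) = {19, 20, 21, 22}, ∂A = {20}.

Closed sets in (X, τ) are complements of opens:
  closed(X, τ) = {∅, {20}, {18, 20}, {19, 20}, {20, 22}, {18, 19, 20}, {18, 20, 22}, {19, 20, 21}, {19, 20, 22}, {18, 19, 20, 21}, {18, 19, 20, 22}, {19, 20, 21, 22}, {18, 19, 20, 21, 22}}.
int(A) = ⋃ {U ∈ τ : U ⊆ A}. Opens contained in A: ∅, {21}, {22}, {19, 21}, {21, 22}, {19, 21, 22}.
Taking the union of these: int(A) = {19, 21, 22}.
cl(A) = ⋂ {C closed : A ⊆ C}. Closed sets containing A: {19, 20, 21, 22}, {18, 19, 20, 21, 22}.
Intersecting these: cl(A) = {19, 20, 21, 22}.
∂A = cl(A) ∖ int(A) = {19, 20, 21, 22} ∖ {19, 21, 22} = {20}.


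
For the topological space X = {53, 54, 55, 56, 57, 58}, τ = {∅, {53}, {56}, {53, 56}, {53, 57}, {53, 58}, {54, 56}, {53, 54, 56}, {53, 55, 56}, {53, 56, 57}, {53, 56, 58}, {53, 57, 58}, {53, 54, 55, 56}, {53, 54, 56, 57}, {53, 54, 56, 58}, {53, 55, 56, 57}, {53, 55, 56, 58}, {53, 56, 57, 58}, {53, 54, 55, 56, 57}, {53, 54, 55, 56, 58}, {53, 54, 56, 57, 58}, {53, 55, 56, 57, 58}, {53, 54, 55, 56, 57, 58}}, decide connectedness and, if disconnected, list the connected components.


(X, τ) is connected.

Find clopen sets (U ∈ τ with X ∖ U ∈ τ):
  U = ∅, X ∖ U = {53, 54, 55, 56, 57, 58} — both open, so U is clopen.
  U = {53, 54, 55, 56, 57, 58}, X ∖ U = ∅ — both open, so U is clopen.
Only trivial clopens (∅ and X) exist, so (X, τ) is connected.
Compute connected components by grouping points that agree on all clopens:
  component: {53, 54, 55, 56, 57, 58}


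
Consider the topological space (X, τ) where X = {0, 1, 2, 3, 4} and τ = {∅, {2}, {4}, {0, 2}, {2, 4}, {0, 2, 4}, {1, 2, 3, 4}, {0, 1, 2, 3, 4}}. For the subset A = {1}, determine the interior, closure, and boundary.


int(A) = ∅, cl(A) = {1, 3}, ∂A = {1, 3}.

Closed sets in (X, τ) are complements of opens:
  closed(X, τ) = {∅, {0}, {1, 3}, {0, 1, 3}, {1, 3, 4}, {0, 1, 2, 3}, {0, 1, 3, 4}, {0, 1, 2, 3, 4}}.
int(A) = ⋃ {U ∈ τ : U ⊆ A}. Opens contained in A: ∅.
Taking the union of these: int(A) = ∅.
cl(A) = ⋂ {C closed : A ⊆ C}. Closed sets containing A: {1, 3}, {0, 1, 3}, {1, 3, 4}, {0, 1, 2, 3}, {0, 1, 3, 4}, {0, 1, 2, 3, 4}.
Intersecting these: cl(A) = {1, 3}.
∂A = cl(A) ∖ int(A) = {1, 3} ∖ ∅ = {1, 3}.


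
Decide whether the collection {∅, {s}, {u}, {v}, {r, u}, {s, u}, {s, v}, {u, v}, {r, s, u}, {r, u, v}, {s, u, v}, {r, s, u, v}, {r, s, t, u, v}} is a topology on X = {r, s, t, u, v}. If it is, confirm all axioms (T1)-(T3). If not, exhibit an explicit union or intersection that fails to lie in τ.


τ IS a topology on X.

Axiom (T1): ∅ ∈ τ? Yes; X ∈ τ? Yes.
Axiom (T2/T3): check pairwise unions and intersections of members of τ.
All pairwise intersections and unions checked — each lies in τ. Therefore τ satisfies (T1), (T2), (T3): it IS a topology on X.


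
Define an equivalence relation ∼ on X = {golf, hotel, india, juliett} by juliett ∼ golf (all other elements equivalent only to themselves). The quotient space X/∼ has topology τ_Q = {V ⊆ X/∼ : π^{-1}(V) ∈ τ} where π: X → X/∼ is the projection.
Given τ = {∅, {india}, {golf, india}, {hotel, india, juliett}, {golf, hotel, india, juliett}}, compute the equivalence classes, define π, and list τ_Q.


X/∼ = {[golf=juliett], [hotel], [india]}; |τ_Q| = 3.

Equivalence classes: [golf=juliett], [hotel], [india].
Quotient map π: X → X/∼ sends golf ↦ [golf=juliett], hotel ↦ [hotel], india ↦ [india], juliett ↦ [golf=juliett].
For each subset V ⊆ X/∼, compute π^{-1}(V) ⊆ X and check whether π^{-1}(V) ∈ τ. V is open in τ_Q iff π^{-1}(V) ∈ τ.
  V = {}: π^{-1}(V) = ∅ ∈ τ ✓.
  V = {[golf=juliett]}: π^{-1}(V) = {golf, juliett} ∉ τ ✗.
  V = {[hotel]}: π^{-1}(V) = {hotel} ∉ τ ✗.
  V = {[golf=juliett], [hotel]}: π^{-1}(V) = {golf, hotel, juliett} ∉ τ ✗.
  V = {[india]}: π^{-1}(V) = {india} ∈ τ ✓.
  V = {[golf=juliett], [india]}: π^{-1}(V) = {golf, india, juliett} ∉ τ ✗.
  V = {[hotel], [india]}: π^{-1}(V) = {hotel, india} ∉ τ ✗.
  V = {[golf=juliett], [hotel], [india]}: π^{-1}(V) = {golf, hotel, india, juliett} ∈ τ ✓.
Open sets in the quotient: τ_Q = {{}, {[india]}, {[golf=juliett], [hotel], [india]}} (3 elements).


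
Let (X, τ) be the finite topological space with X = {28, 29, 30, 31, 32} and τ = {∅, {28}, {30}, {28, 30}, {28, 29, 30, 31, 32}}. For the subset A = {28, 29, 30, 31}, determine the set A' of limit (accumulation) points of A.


A' = {29, 31, 32}

For each x ∈ X, list the open sets U ∈ τ with x ∈ U, then check whether U ∩ (A ∖ {x}) ≠ ∅ for every such U.
  x = 28: open {28} ∋ x has {28} ∩ (A ∖ {28}) = ∅, so x is NOT a limit point.
  x = 29: opens ∋ x are {28, 29, 30, 31, 32}; each meets A ∖ {29}, so x IS a limit point.
  x = 30: open {30} ∋ x has {30} ∩ (A ∖ {30}) = ∅, so x is NOT a limit point.
  x = 31: opens ∋ x are {28, 29, 30, 31, 32}; each meets A ∖ {31}, so x IS a limit point.
  x = 32: opens ∋ x are {28, 29, 30, 31, 32}; each meets A ∖ {32}, so x IS a limit point.
Collecting: A' = {29, 31, 32}.


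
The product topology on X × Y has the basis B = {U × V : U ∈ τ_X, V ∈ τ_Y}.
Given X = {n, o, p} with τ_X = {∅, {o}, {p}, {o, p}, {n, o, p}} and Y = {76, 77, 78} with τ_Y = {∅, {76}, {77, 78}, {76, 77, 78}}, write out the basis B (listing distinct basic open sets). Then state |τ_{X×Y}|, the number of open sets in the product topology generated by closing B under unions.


Basis B = {∅ × ∅, {o} × {76}, {p} × {76}, {o, p} × {76}, {o} × {77, 78}, {p} × {77, 78}, {n, o, p} × {76}, {o} × {76, 77, 78}, {p} × {76, 77, 78}, {o, p} × {77, 78}, {n, o, p} × {77, 78}, {o, p} × {76, 77, 78}, {n, o, p} × {76, 77, 78}}; |τ_{X×Y}| = 25.

Enumerate products U × V with U ∈ τ_X, V ∈ τ_Y (deduplicated):
  ∅ × ∅ = {} (∅)
  {o} × {76} = {(o,76)}
  {p} × {76} = {(p,76)}
  {o, p} × {76} = {(o,76), (p,76)}
  {o} × {77, 78} = {(o,77), (o,78)}
  {p} × {77, 78} = {(p,77), (p,78)}
  {n, o, p} × {76} = {(n,76), (o,76), (p,76)}
  {o} × {76, 77, 78} = {(o,76), (o,77), (o,78)}
  {p} × {76, 77, 78} = {(p,76), (p,77), (p,78)}
  {o, p} × {77, 78} = {(o,77), (o,78), (p,77), (p,78)}
  {n, o, p} × {77, 78} = {(n,77), (n,78), (o,77), (o,78), (p,77), (p,78)}
  {o, p} × {76, 77, 78} = {(o,76), (o,77), (o,78), (p,76), (p,77), (p,78)}
  {n, o, p} × {76, 77, 78} = {(n,76), (n,77), (n,78), (o,76), (o,77), (o,78), (p,76), (p,77), (p,78)}
These 13 distinct sets form the basis B.
Close under arbitrary unions to get τ_{X×Y}; counting gives |τ_{X×Y}| = 25.


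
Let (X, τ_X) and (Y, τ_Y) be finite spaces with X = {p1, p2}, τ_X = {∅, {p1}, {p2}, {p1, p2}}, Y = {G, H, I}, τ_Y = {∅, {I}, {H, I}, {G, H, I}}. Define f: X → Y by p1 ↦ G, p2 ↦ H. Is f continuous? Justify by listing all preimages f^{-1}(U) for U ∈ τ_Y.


f IS continuous.

Compute f^{-1}(U) for each U ∈ τ_Y:
  U = ∅: f^{-1}(U) = ∅ ∈ τ_X ✓.
  U = {I}: f^{-1}(U) = ∅ ∈ τ_X ✓.
  U = {H, I}: f^{-1}(U) = {p2} ∈ τ_X ✓.
  U = {G, H, I}: f^{-1}(U) = {p1, p2} ∈ τ_X ✓.
Every preimage lies in τ_X, so f IS continuous.


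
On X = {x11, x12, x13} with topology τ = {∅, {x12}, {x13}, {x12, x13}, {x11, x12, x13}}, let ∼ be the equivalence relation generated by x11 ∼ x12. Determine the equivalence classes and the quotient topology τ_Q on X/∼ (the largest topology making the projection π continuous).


X/∼ = {[x11=x12], [x13]}; |τ_Q| = 3.

Equivalence classes: [x11=x12], [x13].
Quotient map π: X → X/∼ sends x11 ↦ [x11=x12], x12 ↦ [x11=x12], x13 ↦ [x13].
For each subset V ⊆ X/∼, compute π^{-1}(V) ⊆ X and check whether π^{-1}(V) ∈ τ. V is open in τ_Q iff π^{-1}(V) ∈ τ.
  V = {}: π^{-1}(V) = ∅ ∈ τ ✓.
  V = {[x11=x12]}: π^{-1}(V) = {x11, x12} ∉ τ ✗.
  V = {[x13]}: π^{-1}(V) = {x13} ∈ τ ✓.
  V = {[x11=x12], [x13]}: π^{-1}(V) = {x11, x12, x13} ∈ τ ✓.
Open sets in the quotient: τ_Q = {{}, {[x13]}, {[x11=x12], [x13]}} (3 elements).


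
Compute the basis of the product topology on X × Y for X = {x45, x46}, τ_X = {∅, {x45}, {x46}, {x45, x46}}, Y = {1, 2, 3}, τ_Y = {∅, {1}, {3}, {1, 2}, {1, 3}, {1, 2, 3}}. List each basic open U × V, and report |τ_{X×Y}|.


Basis B = {∅ × ∅, {x45} × {1}, {x45} × {3}, {x46} × {1}, {x46} × {3}, {x45} × {1, 2}, {x45} × {1, 3}, {x45, x46} × {1}, {x45, x46} × {3}, {x46} × {1, 2}, {x46} × {1, 3}, {x45} × {1, 2, 3}, {x46} × {1, 2, 3}, {x45, x46} × {1, 2}, {x45, x46} × {1, 3}, {x45, x46} × {1, 2, 3}}; |τ_{X×Y}| = 36.

Enumerate products U × V with U ∈ τ_X, V ∈ τ_Y (deduplicated):
  ∅ × ∅ = {} (∅)
  {x45} × {1} = {(x45,1)}
  {x45} × {3} = {(x45,3)}
  {x46} × {1} = {(x46,1)}
  {x46} × {3} = {(x46,3)}
  {x45} × {1, 2} = {(x45,1), (x45,2)}
  {x45} × {1, 3} = {(x45,1), (x45,3)}
  {x45, x46} × {1} = {(x45,1), (x46,1)}
  {x45, x46} × {3} = {(x45,3), (x46,3)}
  {x46} × {1, 2} = {(x46,1), (x46,2)}
  {x46} × {1, 3} = {(x46,1), (x46,3)}
  {x45} × {1, 2, 3} = {(x45,1), (x45,2), (x45,3)}
  {x46} × {1, 2, 3} = {(x46,1), (x46,2), (x46,3)}
  {x45, x46} × {1, 2} = {(x45,1), (x45,2), (x46,1), (x46,2)}
  {x45, x46} × {1, 3} = {(x45,1), (x45,3), (x46,1), (x46,3)}
  {x45, x46} × {1, 2, 3} = {(x45,1), (x45,2), (x45,3), (x46,1), (x46,2), (x46,3)}
These 16 distinct sets form the basis B.
Close under arbitrary unions to get τ_{X×Y}; counting gives |τ_{X×Y}| = 36.


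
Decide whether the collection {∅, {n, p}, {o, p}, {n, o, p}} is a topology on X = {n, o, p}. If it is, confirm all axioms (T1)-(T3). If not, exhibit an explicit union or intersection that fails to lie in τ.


τ is NOT a topology on X.

Axiom (T1): ∅ ∈ τ? Yes; X ∈ τ? Yes.
Axiom (T2/T3): check pairwise unions and intersections of members of τ.
Counterexample for (T3): {n, p} ∩ {o, p} = {p} ∉ τ. Therefore τ is NOT a topology.


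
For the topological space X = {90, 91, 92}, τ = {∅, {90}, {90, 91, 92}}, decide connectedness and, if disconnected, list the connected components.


(X, τ) is connected.

Find clopen sets (U ∈ τ with X ∖ U ∈ τ):
  U = ∅, X ∖ U = {90, 91, 92} — both open, so U is clopen.
  U = {90, 91, 92}, X ∖ U = ∅ — both open, so U is clopen.
Only trivial clopens (∅ and X) exist, so (X, τ) is connected.
Compute connected components by grouping points that agree on all clopens:
  component: {90, 91, 92}


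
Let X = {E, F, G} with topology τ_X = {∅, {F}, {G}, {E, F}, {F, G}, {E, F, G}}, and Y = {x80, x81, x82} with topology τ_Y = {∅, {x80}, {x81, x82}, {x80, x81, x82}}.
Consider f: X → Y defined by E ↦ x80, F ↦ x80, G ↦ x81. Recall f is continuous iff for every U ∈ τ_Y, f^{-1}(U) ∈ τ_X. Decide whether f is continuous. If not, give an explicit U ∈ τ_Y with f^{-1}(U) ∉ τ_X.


f IS continuous.

Compute f^{-1}(U) for each U ∈ τ_Y:
  U = ∅: f^{-1}(U) = ∅ ∈ τ_X ✓.
  U = {x80}: f^{-1}(U) = {E, F} ∈ τ_X ✓.
  U = {x81, x82}: f^{-1}(U) = {G} ∈ τ_X ✓.
  U = {x80, x81, x82}: f^{-1}(U) = {E, F, G} ∈ τ_X ✓.
Every preimage lies in τ_X, so f IS continuous.


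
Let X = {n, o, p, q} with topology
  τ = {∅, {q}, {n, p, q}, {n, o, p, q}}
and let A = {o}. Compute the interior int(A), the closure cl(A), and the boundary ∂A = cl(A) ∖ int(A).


int(A) = ∅, cl(A) = {o}, ∂A = {o}.

Closed sets in (X, τ) are complements of opens:
  closed(X, τ) = {∅, {o}, {n, o, p}, {n, o, p, q}}.
int(A) = ⋃ {U ∈ τ : U ⊆ A}. Opens contained in A: ∅.
Taking the union of these: int(A) = ∅.
cl(A) = ⋂ {C closed : A ⊆ C}. Closed sets containing A: {o}, {n, o, p}, {n, o, p, q}.
Intersecting these: cl(A) = {o}.
∂A = cl(A) ∖ int(A) = {o} ∖ ∅ = {o}.


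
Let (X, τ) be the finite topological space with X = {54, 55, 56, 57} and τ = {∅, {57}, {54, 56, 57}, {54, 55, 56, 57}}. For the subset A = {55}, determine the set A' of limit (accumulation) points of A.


A' = ∅

For each x ∈ X, list the open sets U ∈ τ with x ∈ U, then check whether U ∩ (A ∖ {x}) ≠ ∅ for every such U.
  x = 54: open {54, 56, 57} ∋ x has {54, 56, 57} ∩ (A ∖ {54}) = ∅, so x is NOT a limit point.
  x = 55: open {54, 55, 56, 57} ∋ x has {54, 55, 56, 57} ∩ (A ∖ {55}) = ∅, so x is NOT a limit point.
  x = 56: open {54, 56, 57} ∋ x has {54, 56, 57} ∩ (A ∖ {56}) = ∅, so x is NOT a limit point.
  x = 57: open {57} ∋ x has {57} ∩ (A ∖ {57}) = ∅, so x is NOT a limit point.
Collecting: A' = ∅.


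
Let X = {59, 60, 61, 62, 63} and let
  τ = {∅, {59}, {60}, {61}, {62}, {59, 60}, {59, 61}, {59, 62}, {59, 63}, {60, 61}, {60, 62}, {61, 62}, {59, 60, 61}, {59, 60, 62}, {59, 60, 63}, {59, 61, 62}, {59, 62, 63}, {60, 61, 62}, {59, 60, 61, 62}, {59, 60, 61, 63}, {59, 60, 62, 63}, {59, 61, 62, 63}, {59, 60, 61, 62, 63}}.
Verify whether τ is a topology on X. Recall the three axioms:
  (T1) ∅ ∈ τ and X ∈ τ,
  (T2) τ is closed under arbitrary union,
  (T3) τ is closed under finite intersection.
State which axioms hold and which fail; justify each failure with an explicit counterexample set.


τ is NOT a topology on X.

Axiom (T1): ∅ ∈ τ? Yes; X ∈ τ? Yes.
Axiom (T2/T3): check pairwise unions and intersections of members of τ.
Counterexample for (T2): {61} ∪ {59, 63} = {59, 61, 63} ∉ τ. Therefore τ is NOT a topology.


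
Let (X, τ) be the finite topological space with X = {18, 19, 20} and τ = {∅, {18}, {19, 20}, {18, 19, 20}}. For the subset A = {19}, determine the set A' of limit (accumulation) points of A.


A' = {20}

For each x ∈ X, list the open sets U ∈ τ with x ∈ U, then check whether U ∩ (A ∖ {x}) ≠ ∅ for every such U.
  x = 18: open {18} ∋ x has {18} ∩ (A ∖ {18}) = ∅, so x is NOT a limit point.
  x = 19: open {19, 20} ∋ x has {19, 20} ∩ (A ∖ {19}) = ∅, so x is NOT a limit point.
  x = 20: opens ∋ x are {19, 20}, {18, 19, 20}; each meets A ∖ {20}, so x IS a limit point.
Collecting: A' = {20}.


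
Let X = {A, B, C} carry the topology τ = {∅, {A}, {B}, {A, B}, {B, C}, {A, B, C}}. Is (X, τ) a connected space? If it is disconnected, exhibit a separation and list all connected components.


(X, τ) is disconnected; components = [{A}, {B, C}].

Find clopen sets (U ∈ τ with X ∖ U ∈ τ):
  U = ∅, X ∖ U = {A, B, C} — both open, so U is clopen.
  U = {A}, X ∖ U = {B, C} — both open, so U is clopen.
  U = {B, C}, X ∖ U = {A} — both open, so U is clopen.
  U = {A, B, C}, X ∖ U = ∅ — both open, so U is clopen.
Nontrivial clopen(s) exist: e.g. {A}. So (X, τ) is disconnected.
Compute connected components by grouping points that agree on all clopens:
  component: {A}
  component: {B, C}


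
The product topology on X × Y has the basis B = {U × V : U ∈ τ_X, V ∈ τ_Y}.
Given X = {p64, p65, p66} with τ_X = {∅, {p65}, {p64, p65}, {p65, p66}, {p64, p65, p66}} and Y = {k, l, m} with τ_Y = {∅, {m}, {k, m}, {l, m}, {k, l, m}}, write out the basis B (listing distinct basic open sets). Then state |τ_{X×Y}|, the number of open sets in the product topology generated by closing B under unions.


Basis B = {∅ × ∅, {p65} × {m}, {p64, p65} × {m}, {p65} × {k, m}, {p65} × {l, m}, {p65, p66} × {m}, {p64, p65, p66} × {m}, {p65} × {k, l, m}, {p64, p65} × {k, m}, {p64, p65} × {l, m}, {p65, p66} × {k, m}, {p65, p66} × {l, m}, {p64, p65} × {k, l, m}, {p64, p65, p66} × {k, m}, {p64, p65, p66} × {l, m}, {p65, p66} × {k, l, m}, {p64, p65, p66} × {k, l, m}}; |τ_{X×Y}| = 48.

Enumerate products U × V with U ∈ τ_X, V ∈ τ_Y (deduplicated):
  ∅ × ∅ = {} (∅)
  {p65} × {m} = {(p65,m)}
  {p64, p65} × {m} = {(p64,m), (p65,m)}
  {p65} × {k, m} = {(p65,k), (p65,m)}
  {p65} × {l, m} = {(p65,l), (p65,m)}
  {p65, p66} × {m} = {(p65,m), (p66,m)}
  {p64, p65, p66} × {m} = {(p64,m), (p65,m), (p66,m)}
  {p65} × {k, l, m} = {(p65,k), (p65,l), (p65,m)}
  {p64, p65} × {k, m} = {(p64,k), (p64,m), (p65,k), (p65,m)}
  {p64, p65} × {l, m} = {(p64,l), (p64,m), (p65,l), (p65,m)}
  {p65, p66} × {k, m} = {(p65,k), (p65,m), (p66,k), (p66,m)}
  {p65, p66} × {l, m} = {(p65,l), (p65,m), (p66,l), (p66,m)}
  {p64, p65} × {k, l, m} = {(p64,k), (p64,l), (p64,m), (p65,k), (p65,l), (p65,m)}
  {p64, p65, p66} × {k, m} = {(p64,k), (p64,m), (p65,k), (p65,m), (p66,k), (p66,m)}
  {p64, p65, p66} × {l, m} = {(p64,l), (p64,m), (p65,l), (p65,m), (p66,l), (p66,m)}
  {p65, p66} × {k, l, m} = {(p65,k), (p65,l), (p65,m), (p66,k), (p66,l), (p66,m)}
  {p64, p65, p66} × {k, l, m} = {(p64,k), (p64,l), (p64,m), (p65,k), (p65,l), (p65,m), (p66,k), (p66,l), (p66,m)}
These 17 distinct sets form the basis B.
Close under arbitrary unions to get τ_{X×Y}; counting gives |τ_{X×Y}| = 48.


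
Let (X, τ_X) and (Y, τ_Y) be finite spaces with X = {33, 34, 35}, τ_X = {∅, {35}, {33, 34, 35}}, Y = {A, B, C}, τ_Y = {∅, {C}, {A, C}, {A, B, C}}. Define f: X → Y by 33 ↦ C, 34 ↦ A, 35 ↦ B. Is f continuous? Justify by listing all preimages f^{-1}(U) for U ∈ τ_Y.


f is NOT continuous.

Compute f^{-1}(U) for each U ∈ τ_Y:
  U = ∅: f^{-1}(U) = ∅ ∈ τ_X ✓.
  U = {C}: f^{-1}(U) = {33} ∉ τ_X ✗.
  U = {A, C}: f^{-1}(U) = {33, 34} ∉ τ_X ✗.
  U = {A, B, C}: f^{-1}(U) = {33, 34, 35} ∈ τ_X ✓.
Found U = {C} with f^{-1}(U) = {33} not in τ_X. Therefore f is NOT continuous.


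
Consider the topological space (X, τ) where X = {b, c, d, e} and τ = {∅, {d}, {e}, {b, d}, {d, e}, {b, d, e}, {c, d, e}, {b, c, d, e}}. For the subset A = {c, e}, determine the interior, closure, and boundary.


int(A) = {e}, cl(A) = {c, e}, ∂A = {c}.

Closed sets in (X, τ) are complements of opens:
  closed(X, τ) = {∅, {b}, {c}, {b, c}, {c, e}, {b, c, d}, {b, c, e}, {b, c, d, e}}.
int(A) = ⋃ {U ∈ τ : U ⊆ A}. Opens contained in A: ∅, {e}.
Taking the union of these: int(A) = {e}.
cl(A) = ⋂ {C closed : A ⊆ C}. Closed sets containing A: {c, e}, {b, c, e}, {b, c, d, e}.
Intersecting these: cl(A) = {c, e}.
∂A = cl(A) ∖ int(A) = {c, e} ∖ {e} = {c}.


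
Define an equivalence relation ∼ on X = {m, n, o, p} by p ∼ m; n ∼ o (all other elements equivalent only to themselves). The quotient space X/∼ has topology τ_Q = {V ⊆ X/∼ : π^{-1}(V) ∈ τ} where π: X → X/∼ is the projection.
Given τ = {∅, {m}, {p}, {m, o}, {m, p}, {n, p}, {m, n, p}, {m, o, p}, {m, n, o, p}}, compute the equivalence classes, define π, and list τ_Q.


X/∼ = {[m=p], [n=o]}; |τ_Q| = 3.

Equivalence classes: [m=p], [n=o].
Quotient map π: X → X/∼ sends m ↦ [m=p], n ↦ [n=o], o ↦ [n=o], p ↦ [m=p].
For each subset V ⊆ X/∼, compute π^{-1}(V) ⊆ X and check whether π^{-1}(V) ∈ τ. V is open in τ_Q iff π^{-1}(V) ∈ τ.
  V = {}: π^{-1}(V) = ∅ ∈ τ ✓.
  V = {[m=p]}: π^{-1}(V) = {m, p} ∈ τ ✓.
  V = {[n=o]}: π^{-1}(V) = {n, o} ∉ τ ✗.
  V = {[m=p], [n=o]}: π^{-1}(V) = {m, n, o, p} ∈ τ ✓.
Open sets in the quotient: τ_Q = {{}, {[m=p]}, {[m=p], [n=o]}} (3 elements).


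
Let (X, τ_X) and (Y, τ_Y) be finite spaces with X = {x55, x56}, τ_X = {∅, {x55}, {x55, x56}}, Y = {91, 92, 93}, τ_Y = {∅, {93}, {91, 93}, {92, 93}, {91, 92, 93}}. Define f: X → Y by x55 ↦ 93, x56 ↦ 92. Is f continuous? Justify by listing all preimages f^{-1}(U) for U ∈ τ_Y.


f IS continuous.

Compute f^{-1}(U) for each U ∈ τ_Y:
  U = ∅: f^{-1}(U) = ∅ ∈ τ_X ✓.
  U = {93}: f^{-1}(U) = {x55} ∈ τ_X ✓.
  U = {91, 93}: f^{-1}(U) = {x55} ∈ τ_X ✓.
  U = {92, 93}: f^{-1}(U) = {x55, x56} ∈ τ_X ✓.
  U = {91, 92, 93}: f^{-1}(U) = {x55, x56} ∈ τ_X ✓.
Every preimage lies in τ_X, so f IS continuous.


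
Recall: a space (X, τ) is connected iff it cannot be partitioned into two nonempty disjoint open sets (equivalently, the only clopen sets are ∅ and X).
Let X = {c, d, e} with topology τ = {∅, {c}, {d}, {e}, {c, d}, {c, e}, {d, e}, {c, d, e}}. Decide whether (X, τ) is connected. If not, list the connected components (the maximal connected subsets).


(X, τ) is disconnected; components = [{c}, {d}, {e}].

Find clopen sets (U ∈ τ with X ∖ U ∈ τ):
  U = ∅, X ∖ U = {c, d, e} — both open, so U is clopen.
  U = {c}, X ∖ U = {d, e} — both open, so U is clopen.
  U = {d}, X ∖ U = {c, e} — both open, so U is clopen.
  U = {e}, X ∖ U = {c, d} — both open, so U is clopen.
  U = {c, d}, X ∖ U = {e} — both open, so U is clopen.
  U = {c, e}, X ∖ U = {d} — both open, so U is clopen.
  U = {d, e}, X ∖ U = {c} — both open, so U is clopen.
  U = {c, d, e}, X ∖ U = ∅ — both open, so U is clopen.
Nontrivial clopen(s) exist: e.g. {c}. So (X, τ) is disconnected.
Compute connected components by grouping points that agree on all clopens:
  component: {c}
  component: {d}
  component: {e}


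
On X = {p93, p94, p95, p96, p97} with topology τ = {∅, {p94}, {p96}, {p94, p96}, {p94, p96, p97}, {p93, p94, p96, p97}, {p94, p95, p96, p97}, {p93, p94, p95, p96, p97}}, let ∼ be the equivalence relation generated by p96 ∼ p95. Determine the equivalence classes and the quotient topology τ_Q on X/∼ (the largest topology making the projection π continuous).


X/∼ = {[p93], [p94], [p95=p96], [p97]}; |τ_Q| = 4.

Equivalence classes: [p93], [p94], [p95=p96], [p97].
Quotient map π: X → X/∼ sends p93 ↦ [p93], p94 ↦ [p94], p95 ↦ [p95=p96], p96 ↦ [p95=p96], p97 ↦ [p97].
For each subset V ⊆ X/∼, compute π^{-1}(V) ⊆ X and check whether π^{-1}(V) ∈ τ. V is open in τ_Q iff π^{-1}(V) ∈ τ.
  V = {}: π^{-1}(V) = ∅ ∈ τ ✓.
  V = {[p93]}: π^{-1}(V) = {p93} ∉ τ ✗.
  V = {[p94]}: π^{-1}(V) = {p94} ∈ τ ✓.
  V = {[p93], [p94]}: π^{-1}(V) = {p93, p94} ∉ τ ✗.
  V = {[p95=p96]}: π^{-1}(V) = {p95, p96} ∉ τ ✗.
  V = {[p93], [p95=p96]}: π^{-1}(V) = {p93, p95, p96} ∉ τ ✗.
  V = {[p94], [p95=p96]}: π^{-1}(V) = {p94, p95, p96} ∉ τ ✗.
  V = {[p93], [p94], [p95=p96]}: π^{-1}(V) = {p93, p94, p95, p96} ∉ τ ✗.
  V = {[p97]}: π^{-1}(V) = {p97} ∉ τ ✗.
  V = {[p93], [p97]}: π^{-1}(V) = {p93, p97} ∉ τ ✗.
  V = {[p94], [p97]}: π^{-1}(V) = {p94, p97} ∉ τ ✗.
  V = {[p93], [p94], [p97]}: π^{-1}(V) = {p93, p94, p97} ∉ τ ✗.
  V = {[p95=p96], [p97]}: π^{-1}(V) = {p95, p96, p97} ∉ τ ✗.
  V = {[p93], [p95=p96], [p97]}: π^{-1}(V) = {p93, p95, p96, p97} ∉ τ ✗.
  V = {[p94], [p95=p96], [p97]}: π^{-1}(V) = {p94, p95, p96, p97} ∈ τ ✓.
  V = {[p93], [p94], [p95=p96], [p97]}: π^{-1}(V) = {p93, p94, p95, p96, p97} ∈ τ ✓.
Open sets in the quotient: τ_Q = {{}, {[p94]}, {[p94], [p95=p96], [p97]}, {[p93], [p94], [p95=p96], [p97]}} (4 elements).


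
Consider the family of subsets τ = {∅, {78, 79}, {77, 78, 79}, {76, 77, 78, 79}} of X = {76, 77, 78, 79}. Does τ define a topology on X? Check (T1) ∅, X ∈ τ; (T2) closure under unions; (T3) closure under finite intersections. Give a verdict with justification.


τ IS a topology on X.

Axiom (T1): ∅ ∈ τ? Yes; X ∈ τ? Yes.
Axiom (T2/T3): check pairwise unions and intersections of members of τ.
All pairwise intersections and unions checked — each lies in τ. Therefore τ satisfies (T1), (T2), (T3): it IS a topology on X.


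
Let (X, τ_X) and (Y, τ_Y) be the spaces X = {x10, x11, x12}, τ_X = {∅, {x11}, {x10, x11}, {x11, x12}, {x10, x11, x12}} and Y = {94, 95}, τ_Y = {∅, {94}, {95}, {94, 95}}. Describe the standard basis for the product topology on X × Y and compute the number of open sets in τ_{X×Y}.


Basis B = {∅ × ∅, {x11} × {94}, {x11} × {95}, {x10, x11} × {94}, {x10, x11} × {95}, {x11} × {94, 95}, {x11, x12} × {94}, {x11, x12} × {95}, {x10, x11, x12} × {94}, {x10, x11, x12} × {95}, {x10, x11} × {94, 95}, {x11, x12} × {94, 95}, {x10, x11, x12} × {94, 95}}; |τ_{X×Y}| = 25.

Enumerate products U × V with U ∈ τ_X, V ∈ τ_Y (deduplicated):
  ∅ × ∅ = {} (∅)
  {x11} × {94} = {(x11,94)}
  {x11} × {95} = {(x11,95)}
  {x10, x11} × {94} = {(x10,94), (x11,94)}
  {x10, x11} × {95} = {(x10,95), (x11,95)}
  {x11} × {94, 95} = {(x11,94), (x11,95)}
  {x11, x12} × {94} = {(x11,94), (x12,94)}
  {x11, x12} × {95} = {(x11,95), (x12,95)}
  {x10, x11, x12} × {94} = {(x10,94), (x11,94), (x12,94)}
  {x10, x11, x12} × {95} = {(x10,95), (x11,95), (x12,95)}
  {x10, x11} × {94, 95} = {(x10,94), (x10,95), (x11,94), (x11,95)}
  {x11, x12} × {94, 95} = {(x11,94), (x11,95), (x12,94), (x12,95)}
  {x10, x11, x12} × {94, 95} = {(x10,94), (x10,95), (x11,94), (x11,95), (x12,94), (x12,95)}
These 13 distinct sets form the basis B.
Close under arbitrary unions to get τ_{X×Y}; counting gives |τ_{X×Y}| = 25.


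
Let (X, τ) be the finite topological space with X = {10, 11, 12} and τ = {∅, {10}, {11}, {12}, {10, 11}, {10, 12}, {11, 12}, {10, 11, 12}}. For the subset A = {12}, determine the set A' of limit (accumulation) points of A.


A' = ∅

For each x ∈ X, list the open sets U ∈ τ with x ∈ U, then check whether U ∩ (A ∖ {x}) ≠ ∅ for every such U.
  x = 10: open {10} ∋ x has {10} ∩ (A ∖ {10}) = ∅, so x is NOT a limit point.
  x = 11: open {11} ∋ x has {11} ∩ (A ∖ {11}) = ∅, so x is NOT a limit point.
  x = 12: open {12} ∋ x has {12} ∩ (A ∖ {12}) = ∅, so x is NOT a limit point.
Collecting: A' = ∅.


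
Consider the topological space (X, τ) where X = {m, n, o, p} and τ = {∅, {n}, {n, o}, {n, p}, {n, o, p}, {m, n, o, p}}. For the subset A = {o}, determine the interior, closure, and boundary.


int(A) = ∅, cl(A) = {m, o}, ∂A = {m, o}.

Closed sets in (X, τ) are complements of opens:
  closed(X, τ) = {∅, {m}, {m, o}, {m, p}, {m, o, p}, {m, n, o, p}}.
int(A) = ⋃ {U ∈ τ : U ⊆ A}. Opens contained in A: ∅.
Taking the union of these: int(A) = ∅.
cl(A) = ⋂ {C closed : A ⊆ C}. Closed sets containing A: {m, o}, {m, o, p}, {m, n, o, p}.
Intersecting these: cl(A) = {m, o}.
∂A = cl(A) ∖ int(A) = {m, o} ∖ ∅ = {m, o}.


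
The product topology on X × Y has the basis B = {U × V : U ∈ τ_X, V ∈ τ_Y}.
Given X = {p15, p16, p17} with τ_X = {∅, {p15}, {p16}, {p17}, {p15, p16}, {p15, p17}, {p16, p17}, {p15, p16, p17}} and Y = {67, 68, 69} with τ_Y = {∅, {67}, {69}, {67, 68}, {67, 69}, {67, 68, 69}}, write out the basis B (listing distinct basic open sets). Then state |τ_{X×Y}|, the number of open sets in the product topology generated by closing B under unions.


Basis B = {∅ × ∅, {p15} × {67}, {p15} × {69}, {p16} × {67}, {p16} × {69}, {p17} × {67}, {p17} × {69}, {p15} × {67, 68}, {p15} × {67, 69}, {p15, p16} × {67}, {p15, p17} × {67}, {p15, p16} × {69}, {p15, p17} × {69}, {p16} × {67, 68}, {p16} × {67, 69}, {p16, p17} × {67}, {p16, p17} × {69}, {p17} × {67, 68}, {p17} × {67, 69}, {p15} × {67, 68, 69}, {p15, p16, p17} × {67}, {p15, p16, p17} × {69}, {p16} × {67, 68, 69}, {p17} × {67, 68, 69}, {p15, p16} × {67, 68}, {p15, p17} × {67, 68}, {p15, p16} × {67, 69}, {p15, p17} × {67, 69}, {p16, p17} × {67, 68}, {p16, p17} × {67, 69}, {p15, p16} × {67, 68, 69}, {p15, p17} × {67, 68, 69}, {p15, p16, p17} × {67, 68}, {p15, p16, p17} × {67, 69}, {p16, p17} × {67, 68, 69}, {p15, p16, p17} × {67, 68, 69}}; |τ_{X×Y}| = 216.

Enumerate products U × V with U ∈ τ_X, V ∈ τ_Y (deduplicated):
  ∅ × ∅ = {} (∅)
  {p15} × {67} = {(p15,67)}
  {p15} × {69} = {(p15,69)}
  {p16} × {67} = {(p16,67)}
  {p16} × {69} = {(p16,69)}
  {p17} × {67} = {(p17,67)}
  {p17} × {69} = {(p17,69)}
  {p15} × {67, 68} = {(p15,67), (p15,68)}
  {p15} × {67, 69} = {(p15,67), (p15,69)}
  {p15, p16} × {67} = {(p15,67), (p16,67)}
  {p15, p17} × {67} = {(p15,67), (p17,67)}
  {p15, p16} × {69} = {(p15,69), (p16,69)}
  {p15, p17} × {69} = {(p15,69), (p17,69)}
  {p16} × {67, 68} = {(p16,67), (p16,68)}
  {p16} × {67, 69} = {(p16,67), (p16,69)}
  {p16, p17} × {67} = {(p16,67), (p17,67)}
  {p16, p17} × {69} = {(p16,69), (p17,69)}
  {p17} × {67, 68} = {(p17,67), (p17,68)}
  {p17} × {67, 69} = {(p17,67), (p17,69)}
  {p15} × {67, 68, 69} = {(p15,67), (p15,68), (p15,69)}
  {p15, p16, p17} × {67} = {(p15,67), (p16,67), (p17,67)}
  {p15, p16, p17} × {69} = {(p15,69), (p16,69), (p17,69)}
  {p16} × {67, 68, 69} = {(p16,67), (p16,68), (p16,69)}
  {p17} × {67, 68, 69} = {(p17,67), (p17,68), (p17,69)}
  {p15, p16} × {67, 68} = {(p15,67), (p15,68), (p16,67), (p16,68)}
  {p15, p17} × {67, 68} = {(p15,67), (p15,68), (p17,67), (p17,68)}
  {p15, p16} × {67, 69} = {(p15,67), (p15,69), (p16,67), (p16,69)}
  {p15, p17} × {67, 69} = {(p15,67), (p15,69), (p17,67), (p17,69)}
  {p16, p17} × {67, 68} = {(p16,67), (p16,68), (p17,67), (p17,68)}
  {p16, p17} × {67, 69} = {(p16,67), (p16,69), (p17,67), (p17,69)}
  {p15, p16} × {67, 68, 69} = {(p15,67), (p15,68), (p15,69), (p16,67), (p16,68), (p16,69)}
  {p15, p17} × {67, 68, 69} = {(p15,67), (p15,68), (p15,69), (p17,67), (p17,68), (p17,69)}
  {p15, p16, p17} × {67, 68} = {(p15,67), (p15,68), (p16,67), (p16,68), (p17,67), (p17,68)}
  {p15, p16, p17} × {67, 69} = {(p15,67), (p15,69), (p16,67), (p16,69), (p17,67), (p17,69)}
  {p16, p17} × {67, 68, 69} = {(p16,67), (p16,68), (p16,69), (p17,67), (p17,68), (p17,69)}
  {p15, p16, p17} × {67, 68, 69} = {(p15,67), (p15,68), (p15,69), (p16,67), (p16,68), (p16,69), (p17,67), (p17,68), (p17,69)}
These 36 distinct sets form the basis B.
Close under arbitrary unions to get τ_{X×Y}; counting gives |τ_{X×Y}| = 216.


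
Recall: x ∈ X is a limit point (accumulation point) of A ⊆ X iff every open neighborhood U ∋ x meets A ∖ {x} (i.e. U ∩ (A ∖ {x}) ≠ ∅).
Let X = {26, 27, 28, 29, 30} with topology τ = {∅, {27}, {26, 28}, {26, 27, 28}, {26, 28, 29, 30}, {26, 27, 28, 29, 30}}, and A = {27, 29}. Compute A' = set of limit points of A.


A' = {30}

For each x ∈ X, list the open sets U ∈ τ with x ∈ U, then check whether U ∩ (A ∖ {x}) ≠ ∅ for every such U.
  x = 26: open {26, 28} ∋ x has {26, 28} ∩ (A ∖ {26}) = ∅, so x is NOT a limit point.
  x = 27: open {27} ∋ x has {27} ∩ (A ∖ {27}) = ∅, so x is NOT a limit point.
  x = 28: open {26, 28} ∋ x has {26, 28} ∩ (A ∖ {28}) = ∅, so x is NOT a limit point.
  x = 29: open {26, 28, 29, 30} ∋ x has {26, 28, 29, 30} ∩ (A ∖ {29}) = ∅, so x is NOT a limit point.
  x = 30: opens ∋ x are {26, 28, 29, 30}, {26, 27, 28, 29, 30}; each meets A ∖ {30}, so x IS a limit point.
Collecting: A' = {30}.


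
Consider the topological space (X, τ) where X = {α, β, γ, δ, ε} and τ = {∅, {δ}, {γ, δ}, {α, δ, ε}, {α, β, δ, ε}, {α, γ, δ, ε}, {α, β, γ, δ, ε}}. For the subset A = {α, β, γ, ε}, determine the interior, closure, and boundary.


int(A) = ∅, cl(A) = {α, β, γ, ε}, ∂A = {α, β, γ, ε}.

Closed sets in (X, τ) are complements of opens:
  closed(X, τ) = {∅, {β}, {γ}, {β, γ}, {α, β, ε}, {α, β, γ, ε}, {α, β, γ, δ, ε}}.
int(A) = ⋃ {U ∈ τ : U ⊆ A}. Opens contained in A: ∅.
Taking the union of these: int(A) = ∅.
cl(A) = ⋂ {C closed : A ⊆ C}. Closed sets containing A: {α, β, γ, ε}, {α, β, γ, δ, ε}.
Intersecting these: cl(A) = {α, β, γ, ε}.
∂A = cl(A) ∖ int(A) = {α, β, γ, ε} ∖ ∅ = {α, β, γ, ε}.


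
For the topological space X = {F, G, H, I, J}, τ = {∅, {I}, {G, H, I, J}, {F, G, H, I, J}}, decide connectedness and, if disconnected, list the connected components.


(X, τ) is connected.

Find clopen sets (U ∈ τ with X ∖ U ∈ τ):
  U = ∅, X ∖ U = {F, G, H, I, J} — both open, so U is clopen.
  U = {F, G, H, I, J}, X ∖ U = ∅ — both open, so U is clopen.
Only trivial clopens (∅ and X) exist, so (X, τ) is connected.
Compute connected components by grouping points that agree on all clopens:
  component: {F, G, H, I, J}


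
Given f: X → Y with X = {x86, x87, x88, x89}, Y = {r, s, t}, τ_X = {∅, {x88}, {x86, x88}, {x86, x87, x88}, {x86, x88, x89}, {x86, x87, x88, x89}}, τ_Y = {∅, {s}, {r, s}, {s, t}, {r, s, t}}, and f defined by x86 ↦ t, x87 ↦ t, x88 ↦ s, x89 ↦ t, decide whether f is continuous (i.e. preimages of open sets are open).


f IS continuous.

Compute f^{-1}(U) for each U ∈ τ_Y:
  U = ∅: f^{-1}(U) = ∅ ∈ τ_X ✓.
  U = {s}: f^{-1}(U) = {x88} ∈ τ_X ✓.
  U = {r, s}: f^{-1}(U) = {x88} ∈ τ_X ✓.
  U = {s, t}: f^{-1}(U) = {x86, x87, x88, x89} ∈ τ_X ✓.
  U = {r, s, t}: f^{-1}(U) = {x86, x87, x88, x89} ∈ τ_X ✓.
Every preimage lies in τ_X, so f IS continuous.


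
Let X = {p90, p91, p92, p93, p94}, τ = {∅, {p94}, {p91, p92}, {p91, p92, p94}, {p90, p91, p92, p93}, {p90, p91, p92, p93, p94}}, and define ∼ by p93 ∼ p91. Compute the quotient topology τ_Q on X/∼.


X/∼ = {[p90], [p91=p93], [p92], [p94]}; |τ_Q| = 4.

Equivalence classes: [p90], [p91=p93], [p92], [p94].
Quotient map π: X → X/∼ sends p90 ↦ [p90], p91 ↦ [p91=p93], p92 ↦ [p92], p93 ↦ [p91=p93], p94 ↦ [p94].
For each subset V ⊆ X/∼, compute π^{-1}(V) ⊆ X and check whether π^{-1}(V) ∈ τ. V is open in τ_Q iff π^{-1}(V) ∈ τ.
  V = {}: π^{-1}(V) = ∅ ∈ τ ✓.
  V = {[p90]}: π^{-1}(V) = {p90} ∉ τ ✗.
  V = {[p91=p93]}: π^{-1}(V) = {p91, p93} ∉ τ ✗.
  V = {[p90], [p91=p93]}: π^{-1}(V) = {p90, p91, p93} ∉ τ ✗.
  V = {[p92]}: π^{-1}(V) = {p92} ∉ τ ✗.
  V = {[p90], [p92]}: π^{-1}(V) = {p90, p92} ∉ τ ✗.
  V = {[p91=p93], [p92]}: π^{-1}(V) = {p91, p92, p93} ∉ τ ✗.
  V = {[p90], [p91=p93], [p92]}: π^{-1}(V) = {p90, p91, p92, p93} ∈ τ ✓.
  V = {[p94]}: π^{-1}(V) = {p94} ∈ τ ✓.
  V = {[p90], [p94]}: π^{-1}(V) = {p90, p94} ∉ τ ✗.
  V = {[p91=p93], [p94]}: π^{-1}(V) = {p91, p93, p94} ∉ τ ✗.
  V = {[p90], [p91=p93], [p94]}: π^{-1}(V) = {p90, p91, p93, p94} ∉ τ ✗.
  V = {[p92], [p94]}: π^{-1}(V) = {p92, p94} ∉ τ ✗.
  V = {[p90], [p92], [p94]}: π^{-1}(V) = {p90, p92, p94} ∉ τ ✗.
  V = {[p91=p93], [p92], [p94]}: π^{-1}(V) = {p91, p92, p93, p94} ∉ τ ✗.
  V = {[p90], [p91=p93], [p92], [p94]}: π^{-1}(V) = {p90, p91, p92, p93, p94} ∈ τ ✓.
Open sets in the quotient: τ_Q = {{}, {[p90], [p91=p93], [p92]}, {[p94]}, {[p90], [p91=p93], [p92], [p94]}} (4 elements).


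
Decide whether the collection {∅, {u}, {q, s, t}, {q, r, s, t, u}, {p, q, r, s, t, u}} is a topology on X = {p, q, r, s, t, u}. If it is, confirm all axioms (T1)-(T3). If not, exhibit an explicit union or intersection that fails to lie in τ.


τ is NOT a topology on X.

Axiom (T1): ∅ ∈ τ? Yes; X ∈ τ? Yes.
Axiom (T2/T3): check pairwise unions and intersections of members of τ.
Counterexample for (T2): {u} ∪ {q, s, t} = {q, s, t, u} ∉ τ. Therefore τ is NOT a topology.


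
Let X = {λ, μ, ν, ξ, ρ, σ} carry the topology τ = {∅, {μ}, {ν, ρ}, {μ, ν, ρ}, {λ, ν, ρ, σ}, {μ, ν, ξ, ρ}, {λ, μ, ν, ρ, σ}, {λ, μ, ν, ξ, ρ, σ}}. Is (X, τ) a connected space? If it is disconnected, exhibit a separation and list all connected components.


(X, τ) is connected.

Find clopen sets (U ∈ τ with X ∖ U ∈ τ):
  U = ∅, X ∖ U = {λ, μ, ν, ξ, ρ, σ} — both open, so U is clopen.
  U = {λ, μ, ν, ξ, ρ, σ}, X ∖ U = ∅ — both open, so U is clopen.
Only trivial clopens (∅ and X) exist, so (X, τ) is connected.
Compute connected components by grouping points that agree on all clopens:
  component: {λ, μ, ν, ξ, ρ, σ}


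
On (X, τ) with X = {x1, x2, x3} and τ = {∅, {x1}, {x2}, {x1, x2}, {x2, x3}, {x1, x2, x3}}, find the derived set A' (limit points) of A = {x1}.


A' = ∅

For each x ∈ X, list the open sets U ∈ τ with x ∈ U, then check whether U ∩ (A ∖ {x}) ≠ ∅ for every such U.
  x = x1: open {x1} ∋ x has {x1} ∩ (A ∖ {x1}) = ∅, so x is NOT a limit point.
  x = x2: open {x2} ∋ x has {x2} ∩ (A ∖ {x2}) = ∅, so x is NOT a limit point.
  x = x3: open {x2, x3} ∋ x has {x2, x3} ∩ (A ∖ {x3}) = ∅, so x is NOT a limit point.
Collecting: A' = ∅.


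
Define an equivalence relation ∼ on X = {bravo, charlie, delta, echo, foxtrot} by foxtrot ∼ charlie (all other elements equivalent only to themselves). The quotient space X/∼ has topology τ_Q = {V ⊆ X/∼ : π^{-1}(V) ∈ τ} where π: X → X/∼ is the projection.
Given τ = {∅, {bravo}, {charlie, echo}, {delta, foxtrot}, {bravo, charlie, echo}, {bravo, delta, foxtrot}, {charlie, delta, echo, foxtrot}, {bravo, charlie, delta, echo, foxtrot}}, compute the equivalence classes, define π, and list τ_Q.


X/∼ = {[bravo], [charlie=foxtrot], [delta], [echo]}; |τ_Q| = 4.

Equivalence classes: [bravo], [charlie=foxtrot], [delta], [echo].
Quotient map π: X → X/∼ sends bravo ↦ [bravo], charlie ↦ [charlie=foxtrot], delta ↦ [delta], echo ↦ [echo], foxtrot ↦ [charlie=foxtrot].
For each subset V ⊆ X/∼, compute π^{-1}(V) ⊆ X and check whether π^{-1}(V) ∈ τ. V is open in τ_Q iff π^{-1}(V) ∈ τ.
  V = {}: π^{-1}(V) = ∅ ∈ τ ✓.
  V = {[bravo]}: π^{-1}(V) = {bravo} ∈ τ ✓.
  V = {[charlie=foxtrot]}: π^{-1}(V) = {charlie, foxtrot} ∉ τ ✗.
  V = {[bravo], [charlie=foxtrot]}: π^{-1}(V) = {bravo, charlie, foxtrot} ∉ τ ✗.
  V = {[delta]}: π^{-1}(V) = {delta} ∉ τ ✗.
  V = {[bravo], [delta]}: π^{-1}(V) = {bravo, delta} ∉ τ ✗.
  V = {[charlie=foxtrot], [delta]}: π^{-1}(V) = {charlie, delta, foxtrot} ∉ τ ✗.
  V = {[bravo], [charlie=foxtrot], [delta]}: π^{-1}(V) = {bravo, charlie, delta, foxtrot} ∉ τ ✗.
  V = {[echo]}: π^{-1}(V) = {echo} ∉ τ ✗.
  V = {[bravo], [echo]}: π^{-1}(V) = {bravo, echo} ∉ τ ✗.
  V = {[charlie=foxtrot], [echo]}: π^{-1}(V) = {charlie, echo, foxtrot} ∉ τ ✗.
  V = {[bravo], [charlie=foxtrot], [echo]}: π^{-1}(V) = {bravo, charlie, echo, foxtrot} ∉ τ ✗.
  V = {[delta], [echo]}: π^{-1}(V) = {delta, echo} ∉ τ ✗.
  V = {[bravo], [delta], [echo]}: π^{-1}(V) = {bravo, delta, echo} ∉ τ ✗.
  V = {[charlie=foxtrot], [delta], [echo]}: π^{-1}(V) = {charlie, delta, echo, foxtrot} ∈ τ ✓.
  V = {[bravo], [charlie=foxtrot], [delta], [echo]}: π^{-1}(V) = {bravo, charlie, delta, echo, foxtrot} ∈ τ ✓.
Open sets in the quotient: τ_Q = {{}, {[bravo]}, {[charlie=foxtrot], [delta], [echo]}, {[bravo], [charlie=foxtrot], [delta], [echo]}} (4 elements).
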